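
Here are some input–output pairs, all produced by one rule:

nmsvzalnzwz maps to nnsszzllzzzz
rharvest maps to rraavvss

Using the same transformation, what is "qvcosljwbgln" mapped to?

What's happening: keep every other character starting from the first (positions 1st, 3rd, 5th, ...), then double every character.
Starting from "qvcosljwbgln": after the first operation, "qcsjbl"; after the second, "qqccssjjbbll".

qqccssjjbbll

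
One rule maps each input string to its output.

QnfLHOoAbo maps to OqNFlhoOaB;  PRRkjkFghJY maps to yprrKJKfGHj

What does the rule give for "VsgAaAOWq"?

QvSGaAaow

Rule — flip the case of every letter, then move the last character to the front.
"VsgAaAOWq" → "QvSGaAaow".
(Check on "PRRkjkFghJY": → "prrKJKfGHjy" → "yprrKJKfGHj" ✓)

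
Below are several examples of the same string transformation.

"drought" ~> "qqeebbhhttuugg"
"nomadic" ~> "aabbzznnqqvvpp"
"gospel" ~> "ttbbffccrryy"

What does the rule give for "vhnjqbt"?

iiuuaawwddoogg

Rule — double every character, then shift every letter 13 places forward in the alphabet (wrapping around) — i.e. ROT13.
Working it through for "vhnjqbt": intermediate "vvhhnnjjqqbbtt", final "iiuuaawwddoogg".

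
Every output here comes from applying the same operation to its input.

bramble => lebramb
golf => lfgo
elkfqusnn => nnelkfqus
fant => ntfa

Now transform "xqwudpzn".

What's happening: move the last 2 characters to the front (rotate right by 2).
Doing the same to "xqwudpzn": "znxqwudp".

znxqwudp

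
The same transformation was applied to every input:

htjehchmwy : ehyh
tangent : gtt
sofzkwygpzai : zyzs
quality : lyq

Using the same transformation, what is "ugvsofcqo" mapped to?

scu

Each output is the input with this applied: keep one character in every 3, starting at position 1 (positions 1st, 4th, 7th, ...), then move the first character to the end.
Starting from "ugvsofcqo": after the first operation, "usc"; after the second, "scu".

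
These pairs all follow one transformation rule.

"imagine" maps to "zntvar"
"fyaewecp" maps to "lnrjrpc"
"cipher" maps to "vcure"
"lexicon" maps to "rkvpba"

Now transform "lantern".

Looking at the pairs, the operation is to shift every letter 13 places forward in the alphabet (wrapping around) — i.e. ROT13, then delete the first character.
On "lantern": the first step gives "ynagrea", and the second then gives "nagrea".

nagrea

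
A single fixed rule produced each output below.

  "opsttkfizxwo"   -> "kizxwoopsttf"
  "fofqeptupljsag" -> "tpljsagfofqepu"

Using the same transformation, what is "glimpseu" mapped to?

mseuglip

The pattern: swap the front and back halves of the string, then swap the first and last characters.
For "glimpseu", step one produces "pseuglim"; step two turns that into "mseuglip".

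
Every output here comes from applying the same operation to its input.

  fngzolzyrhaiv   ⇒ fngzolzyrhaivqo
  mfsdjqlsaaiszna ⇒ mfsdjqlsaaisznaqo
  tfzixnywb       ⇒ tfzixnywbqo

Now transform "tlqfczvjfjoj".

The pattern: append "qo".
Doing the same to "tlqfczvjfjoj": "tlqfczvjfjojqo".

tlqfczvjfjojqo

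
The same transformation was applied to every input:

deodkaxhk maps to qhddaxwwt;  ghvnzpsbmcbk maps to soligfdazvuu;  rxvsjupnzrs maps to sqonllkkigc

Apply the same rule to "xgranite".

In each case the input is transformed by: sort the characters into reverse alphabetical order, then shift every letter 7 places backward in the alphabet (wrapping around).
On "xgranite": the first step gives "xtrnigea", and the second then gives "qmkgbzxt".

qmkgbzxt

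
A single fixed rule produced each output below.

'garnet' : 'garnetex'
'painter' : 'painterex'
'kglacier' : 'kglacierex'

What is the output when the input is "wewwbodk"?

wewwbodkex

The rule is to append "ex".
So "wewwbodk" becomes "wewwbodkex".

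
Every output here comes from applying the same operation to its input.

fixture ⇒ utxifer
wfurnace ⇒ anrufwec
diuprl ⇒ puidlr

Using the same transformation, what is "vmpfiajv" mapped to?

In each case the input is transformed by: reverse the string, then move the first 2 characters to the end (rotate left by 2).
Applying that to "vmpfiajv" gives "aifpmvvj".

aifpmvvj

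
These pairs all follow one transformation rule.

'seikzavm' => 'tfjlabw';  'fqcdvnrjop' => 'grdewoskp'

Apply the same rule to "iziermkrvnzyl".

jajfsnlswoaz

The transformation: delete the last character, then shift every letter 1 place forward in the alphabet (wrapping around).
"iziermkrvnzyl" → "iziermkrvnzy" → "jajfsnlswoaz".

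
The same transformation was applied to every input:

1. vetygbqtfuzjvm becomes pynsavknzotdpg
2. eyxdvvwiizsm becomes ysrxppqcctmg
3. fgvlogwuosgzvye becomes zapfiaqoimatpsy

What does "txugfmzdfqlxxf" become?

nroazgtxzkfrrz

The transformation: shift every letter 6 places backward in the alphabet (wrapping around).
Doing the same to "txugfmzdfqlxxf": "nroazgtxzkfrrz".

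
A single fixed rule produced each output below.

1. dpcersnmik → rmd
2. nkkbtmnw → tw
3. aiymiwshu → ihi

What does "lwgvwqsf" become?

wf

What's happening: move the first 2 characters to the end (rotate left by 2), then keep one character in every 3, starting at position 3 (positions 3rd, 6th, 9th, ...).
On "lwgvwqsf": the first step gives "gvwqsflw", and the second then gives "wf".
(Check on "aiymiwshu": → "ymiwshuai" → "ihi" ✓)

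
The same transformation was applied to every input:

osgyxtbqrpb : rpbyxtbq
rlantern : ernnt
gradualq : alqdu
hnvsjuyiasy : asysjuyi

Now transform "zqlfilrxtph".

tphfilrx

Each output is the input with this applied: delete the first 3 characters, then move the last 3 characters to the front (rotate right by 3).
Starting from "zqlfilrxtph": after the first operation, "filrxtph"; after the second, "tphfilrx".
(Check on "osgyxtbqrpb": → "yxtbqrpb" → "rpbyxtbq" ✓)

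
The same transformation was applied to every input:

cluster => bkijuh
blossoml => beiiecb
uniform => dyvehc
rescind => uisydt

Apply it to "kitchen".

The rule is to delete the first character, then shift every letter 10 places backward in the alphabet (wrapping around).
On "kitchen": the first step gives "itchen", and the second then gives "yjsxud".

yjsxud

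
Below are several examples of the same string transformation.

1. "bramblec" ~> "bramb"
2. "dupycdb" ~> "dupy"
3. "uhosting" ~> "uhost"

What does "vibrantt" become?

vibra

The pattern: delete the last 3 characters.
"vibrantt" → "vibra".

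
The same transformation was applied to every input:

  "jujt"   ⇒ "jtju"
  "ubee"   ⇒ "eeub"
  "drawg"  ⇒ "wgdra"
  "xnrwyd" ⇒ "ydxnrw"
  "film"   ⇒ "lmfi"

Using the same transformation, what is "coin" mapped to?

inco

Rule — move the last 2 characters to the front (rotate right by 2).
So "coin" becomes "inco".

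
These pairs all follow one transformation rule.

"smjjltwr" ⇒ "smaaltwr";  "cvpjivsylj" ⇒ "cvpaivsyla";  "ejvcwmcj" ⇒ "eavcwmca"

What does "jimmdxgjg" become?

Each output is the input with this applied: replace every "j" with "a".
On "jimmdxgjg" that produces "aimmdxgag".

aimmdxgag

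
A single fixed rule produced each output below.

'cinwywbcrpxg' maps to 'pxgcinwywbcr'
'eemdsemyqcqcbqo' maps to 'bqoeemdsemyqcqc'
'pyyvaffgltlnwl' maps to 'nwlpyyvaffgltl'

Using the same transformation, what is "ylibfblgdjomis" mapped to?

The rule is to move the last 3 characters to the front (rotate right by 3).
"ylibfblgdjomis" → "misylibfblgdjo".

misylibfblgdjo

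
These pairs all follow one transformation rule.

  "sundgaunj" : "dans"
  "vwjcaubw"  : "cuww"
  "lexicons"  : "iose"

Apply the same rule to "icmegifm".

eimc

Rule — move the first 2 characters to the end (rotate left by 2), then keep every other character starting from the second (positions 2nd, 4th, 6th, ...).
Starting from "icmegifm": after the first operation, "megifmic"; after the second, "eimc".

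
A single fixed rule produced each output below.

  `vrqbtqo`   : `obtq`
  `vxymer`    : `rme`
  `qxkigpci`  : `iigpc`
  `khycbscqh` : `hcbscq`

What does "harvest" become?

tves

The transformation: delete the first 3 characters, then move the last character to the front.
On "harvest": the first step gives "vest", and the second then gives "tves".
(Check on "khycbscqh": → "cbscqh" → "hcbscq" ✓)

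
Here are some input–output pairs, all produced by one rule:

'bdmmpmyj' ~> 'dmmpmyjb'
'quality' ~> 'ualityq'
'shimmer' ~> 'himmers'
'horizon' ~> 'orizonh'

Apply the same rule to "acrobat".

Each output is the input with this applied: move the first character to the end.
Applying that to "acrobat" gives "crobata".

crobata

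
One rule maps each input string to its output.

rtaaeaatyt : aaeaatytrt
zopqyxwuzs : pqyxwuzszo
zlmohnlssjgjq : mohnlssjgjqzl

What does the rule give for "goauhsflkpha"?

auhsflkphago

The rule is to move the first 2 characters to the end (rotate left by 2).
Doing the same to "goauhsflkpha": "auhsflkphago".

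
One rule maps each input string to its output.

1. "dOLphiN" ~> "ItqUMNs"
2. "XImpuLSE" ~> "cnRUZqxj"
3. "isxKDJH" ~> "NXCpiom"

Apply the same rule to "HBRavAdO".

mgwFAfIt

The rule is to flip the case of every letter, then shift every letter 5 places forward in the alphabet (wrapping around).
For "HBRavAdO", step one produces "hbrAVaDo"; step two turns that into "mgwFAfIt".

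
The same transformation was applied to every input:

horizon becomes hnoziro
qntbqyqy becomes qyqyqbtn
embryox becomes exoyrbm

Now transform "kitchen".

knehcti

The rule is to reverse the string, then move the last character to the front.
"kitchen" → "nehctik" → "knehcti".
(Check on "horizon": → "noziroh" → "hnoziro" ✓)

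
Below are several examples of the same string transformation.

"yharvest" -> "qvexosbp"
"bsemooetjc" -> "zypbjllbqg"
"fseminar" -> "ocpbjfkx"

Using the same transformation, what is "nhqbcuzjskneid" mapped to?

akenyzrwgphkbf

The pattern: move the last character to the front, then shift every letter 3 places backward in the alphabet (wrapping around).
For "nhqbcuzjskneid", step one produces "dnhqbcuzjsknei"; step two turns that into "akenyzrwgphkbf".
(Check on "fseminar": → "rfsemina" → "ocpbjfkx" ✓)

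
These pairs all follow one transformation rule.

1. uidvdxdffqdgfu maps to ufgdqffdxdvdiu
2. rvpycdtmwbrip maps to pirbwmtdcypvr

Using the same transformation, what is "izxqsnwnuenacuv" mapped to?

In each case the input is transformed by: reverse the string.
On "izxqsnwnuenacuv" that produces "vucaneunwnsqxzi".

vucaneunwnsqxzi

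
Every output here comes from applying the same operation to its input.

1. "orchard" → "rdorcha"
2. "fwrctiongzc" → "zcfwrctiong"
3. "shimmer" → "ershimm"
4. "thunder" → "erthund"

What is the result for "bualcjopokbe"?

bebualcjopok

Rule — move the last 2 characters to the front (rotate right by 2).
Doing the same to "bualcjopokbe": "bebualcjopok".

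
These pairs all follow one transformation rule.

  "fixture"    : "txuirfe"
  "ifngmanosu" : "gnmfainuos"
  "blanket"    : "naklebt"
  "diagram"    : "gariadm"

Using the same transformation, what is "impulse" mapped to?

uplmsie

Looking at the pairs, the operation is to move the first 3 characters to the end (rotate left by 3), then take characters alternately from the front and the back (1st, last, 2nd, 2nd-last, ...).
Applying both steps to "impulse": "ulseimp", then "uplmsie".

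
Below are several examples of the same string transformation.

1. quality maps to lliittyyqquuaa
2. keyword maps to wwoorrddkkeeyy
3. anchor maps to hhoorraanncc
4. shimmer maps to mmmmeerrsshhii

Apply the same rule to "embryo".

rryyooeemmbb

In each case the input is transformed by: move the first 3 characters to the end (rotate left by 3), then double every character.
Applying both steps to "embryo": "ryoemb", then "rryyooeemmbb".
(Check on "shimmer": → "mmershi" → "mmmmeerrsshhii" ✓)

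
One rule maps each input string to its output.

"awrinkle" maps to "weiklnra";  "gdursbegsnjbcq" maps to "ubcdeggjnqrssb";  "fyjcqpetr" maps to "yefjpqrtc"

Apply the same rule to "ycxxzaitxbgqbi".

zbbcgiiqtxxxya

Looking at the pairs, the operation is to sort the characters into alphabetical order, then swap the first and last characters.
Doing the same to "ycxxzaitxbgqbi": "zbbcgiiqtxxxya".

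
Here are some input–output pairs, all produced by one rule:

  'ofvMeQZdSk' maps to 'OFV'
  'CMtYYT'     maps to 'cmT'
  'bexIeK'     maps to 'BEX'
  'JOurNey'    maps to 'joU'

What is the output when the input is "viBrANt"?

What's happening: flip the case of every letter, then keep only the first 3 characters.
For "viBrANt", step one produces "VIbRanT"; step two turns that into "VIb".

VIb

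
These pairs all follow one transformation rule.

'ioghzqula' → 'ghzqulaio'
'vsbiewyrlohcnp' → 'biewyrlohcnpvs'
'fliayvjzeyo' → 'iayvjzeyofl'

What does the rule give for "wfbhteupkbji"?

In each case the input is transformed by: move the first 2 characters to the end (rotate left by 2).
So "wfbhteupkbji" becomes "bhteupkbjiwf".

bhteupkbjiwf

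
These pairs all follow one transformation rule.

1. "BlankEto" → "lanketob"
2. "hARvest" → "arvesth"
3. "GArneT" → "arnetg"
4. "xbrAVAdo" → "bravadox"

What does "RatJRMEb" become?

atjrmebr

In each case the input is transformed by: move the first character to the end, then convert every letter to lowercase.
Starting from "RatJRMEb": after the first operation, "atJRMEbR"; after the second, "atjrmebr".
(Check on "xbrAVAdo": → "brAVAdox" → "bravadox" ✓)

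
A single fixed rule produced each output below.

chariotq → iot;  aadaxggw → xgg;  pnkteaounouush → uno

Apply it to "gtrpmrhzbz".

rhz

The transformation: swap the front and back halves of the string, then keep only the first 3 characters.
For "gtrpmrhzbz", step one produces "rhzbzgtrpm"; step two turns that into "rhz".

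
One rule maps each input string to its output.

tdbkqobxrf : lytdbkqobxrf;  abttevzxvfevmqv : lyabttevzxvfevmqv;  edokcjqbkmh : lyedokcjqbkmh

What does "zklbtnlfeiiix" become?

What's happening: prepend "ly".
For "zklbtnlfeiiix" the result is "lyzklbtnlfeiiix".

lyzklbtnlfeiiix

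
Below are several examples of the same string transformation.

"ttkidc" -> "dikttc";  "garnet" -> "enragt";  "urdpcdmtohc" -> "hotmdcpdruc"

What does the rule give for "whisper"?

The pattern: move the last character to the front, then reverse the string.
For "whisper", step one produces "rwhispe"; step two turns that into "epsihwr".

epsihwr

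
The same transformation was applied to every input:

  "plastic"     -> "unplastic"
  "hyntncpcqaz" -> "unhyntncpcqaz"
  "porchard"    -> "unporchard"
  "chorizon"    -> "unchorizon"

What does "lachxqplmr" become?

unlachxqplmr

The pattern: prepend "un".
For "lachxqplmr" the result is "unlachxqplmr".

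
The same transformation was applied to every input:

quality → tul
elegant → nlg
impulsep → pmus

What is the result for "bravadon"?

The pattern: keep every other character starting from the second (positions 2nd, 4th, 6th, ...), then move the last character to the front.
Working it through for "bravadon": intermediate "rvdn", final "nrvd".

nrvd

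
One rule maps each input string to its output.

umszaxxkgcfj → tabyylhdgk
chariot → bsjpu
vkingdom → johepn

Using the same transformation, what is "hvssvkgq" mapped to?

ttwlhr

Rule — shift every letter 1 place forward in the alphabet (wrapping around), then delete the first 2 characters.
For "hvssvkgq", step one produces "iwttwlhr"; step two turns that into "ttwlhr".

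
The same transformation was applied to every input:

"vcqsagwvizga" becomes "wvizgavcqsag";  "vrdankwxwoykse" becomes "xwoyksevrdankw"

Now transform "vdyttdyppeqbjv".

The pattern: swap the front and back halves of the string.
So "vdyttdyppeqbjv" becomes "ppeqbjvvdyttdy".

ppeqbjvvdyttdy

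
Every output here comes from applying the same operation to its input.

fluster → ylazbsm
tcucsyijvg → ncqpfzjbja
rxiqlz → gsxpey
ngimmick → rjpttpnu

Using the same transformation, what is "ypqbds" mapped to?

Rule — reverse the string, then shift every letter 7 places forward in the alphabet (wrapping around).
Working it through for "ypqbds": intermediate "sdbqpy", final "zkixwf".

zkixwf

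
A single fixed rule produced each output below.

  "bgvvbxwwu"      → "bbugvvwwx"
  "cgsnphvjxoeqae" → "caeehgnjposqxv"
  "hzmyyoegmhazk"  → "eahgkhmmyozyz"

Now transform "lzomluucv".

The transformation: sort the characters into alphabetical order, then swap each adjacent pair of characters (1↔2, 3↔4, ...).
Applying both steps to "lzomluucv": "cllmouuvz", then "lcmluovuz".

lcmluovuz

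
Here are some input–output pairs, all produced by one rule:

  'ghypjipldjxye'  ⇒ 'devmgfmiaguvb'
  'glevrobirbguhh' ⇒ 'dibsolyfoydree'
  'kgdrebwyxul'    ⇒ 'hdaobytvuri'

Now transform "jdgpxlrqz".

Rule — shift every letter 3 places backward in the alphabet (wrapping around).
For "jdgpxlrqz" the result is "gadmuionw".

gadmuionw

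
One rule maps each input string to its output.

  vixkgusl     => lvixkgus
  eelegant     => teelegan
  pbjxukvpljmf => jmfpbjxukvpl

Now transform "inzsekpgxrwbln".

In each case the input is transformed by: swap the front and back halves of the string, then move the first 3 characters to the end (rotate left by 3).
Applying both steps to "inzsekpgxrwbln": "gxrwblninzsekp", then "wblninzsekpgxr".

wblninzsekpgxr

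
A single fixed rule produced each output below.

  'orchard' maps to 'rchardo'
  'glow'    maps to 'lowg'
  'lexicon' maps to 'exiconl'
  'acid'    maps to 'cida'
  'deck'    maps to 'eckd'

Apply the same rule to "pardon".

ardonp

The transformation: move the first character to the end.
Applying that to "pardon" gives "ardonp".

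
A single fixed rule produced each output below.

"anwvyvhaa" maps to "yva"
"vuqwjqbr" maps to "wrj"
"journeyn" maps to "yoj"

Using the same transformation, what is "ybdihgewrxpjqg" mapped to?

yrjgd

Each output is the input with this applied: sort the characters into reverse alphabetical order, then keep one character in every 3, starting at position 1 (positions 1st, 4th, 7th, ...).
"ybdihgewrxpjqg" → "yxwrqpjihggedb" → "yrjgd".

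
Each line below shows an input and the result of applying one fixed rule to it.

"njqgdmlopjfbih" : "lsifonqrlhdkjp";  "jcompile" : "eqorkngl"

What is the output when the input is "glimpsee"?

nkoruggi

Rule — shift every letter 2 places forward in the alphabet (wrapping around), then move the first character to the end.
Working it through for "glimpsee": intermediate "inkorugg", final "nkoruggi".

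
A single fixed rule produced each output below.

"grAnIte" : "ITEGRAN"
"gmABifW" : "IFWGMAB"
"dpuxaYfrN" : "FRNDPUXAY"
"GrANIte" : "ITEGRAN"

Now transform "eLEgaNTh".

Looking at the pairs, the operation is to move the last 3 characters to the front (rotate right by 3), then convert every letter to uppercase.
"eLEgaNTh" → "NTheLEga" → "NTHELEGA".

NTHELEGA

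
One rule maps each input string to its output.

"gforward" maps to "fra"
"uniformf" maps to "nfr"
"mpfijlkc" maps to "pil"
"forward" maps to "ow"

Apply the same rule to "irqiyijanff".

In each case the input is transformed by: keep every other character starting from the second (positions 2nd, 4th, 6th, ...), then delete the last character.
Doing the same to "irqiyijanff": "riia".

riia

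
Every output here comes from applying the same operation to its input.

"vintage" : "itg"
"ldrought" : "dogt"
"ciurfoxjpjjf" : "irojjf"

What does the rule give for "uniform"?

Rule — keep every other character starting from the second (positions 2nd, 4th, 6th, ...).
For "uniform" the result is "nfr".

nfr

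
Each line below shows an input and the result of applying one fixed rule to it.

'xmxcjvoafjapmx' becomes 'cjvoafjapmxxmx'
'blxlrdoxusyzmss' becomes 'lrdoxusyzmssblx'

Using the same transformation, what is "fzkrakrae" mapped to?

rakraefzk

Each output is the input with this applied: move the first 3 characters to the end (rotate left by 3).
Applying that to "fzkrakrae" gives "rakraefzk".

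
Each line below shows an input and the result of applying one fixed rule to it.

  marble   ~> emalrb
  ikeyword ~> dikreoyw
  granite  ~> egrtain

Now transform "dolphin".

In each case the input is transformed by: swap the first and last characters, then take characters alternately from the front and the back (1st, last, 2nd, 2nd-last, ...).
Starting from "dolphin": after the first operation, "nolphid"; after the second, "ndoilhp".

ndoilhp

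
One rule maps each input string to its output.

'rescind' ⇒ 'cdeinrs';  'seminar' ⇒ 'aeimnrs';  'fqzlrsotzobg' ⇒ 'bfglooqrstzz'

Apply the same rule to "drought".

What's happening: sort the characters into alphabetical order.
Doing the same to "drought": "dghortu".

dghortu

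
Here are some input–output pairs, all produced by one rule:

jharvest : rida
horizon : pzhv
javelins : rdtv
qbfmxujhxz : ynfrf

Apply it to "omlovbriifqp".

Rule — shift every letter 8 places forward in the alphabet (wrapping around), then keep every other character starting from the first (positions 1st, 3rd, 5th, ...).
For "omlovbriifqp", step one produces "wutwdjzqqnyx"; step two turns that into "wtdzqy".

wtdzqy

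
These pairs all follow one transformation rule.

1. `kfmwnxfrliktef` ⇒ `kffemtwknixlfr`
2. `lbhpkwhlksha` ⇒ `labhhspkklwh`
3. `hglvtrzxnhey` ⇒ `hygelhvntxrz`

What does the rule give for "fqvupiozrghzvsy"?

Looking at the pairs, the operation is to take characters alternately from the front and the back (1st, last, 2nd, 2nd-last, ...).
Doing the same to "fqvupiozrghzvsy": "fyqsvvuzphigorz".

fyqsvvuzphigorz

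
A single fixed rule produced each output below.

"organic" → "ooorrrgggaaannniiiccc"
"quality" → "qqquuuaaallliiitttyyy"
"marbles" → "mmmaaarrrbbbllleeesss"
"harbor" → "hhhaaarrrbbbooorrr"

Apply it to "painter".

Each output is the input with this applied: repeat every character 3 times.
On "painter" that produces "pppaaaiiinnnttteeerrr".

pppaaaiiinnnttteeerrr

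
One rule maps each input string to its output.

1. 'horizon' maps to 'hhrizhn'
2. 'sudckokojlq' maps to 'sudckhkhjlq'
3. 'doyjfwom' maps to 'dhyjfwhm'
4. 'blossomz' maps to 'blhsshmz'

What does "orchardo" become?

The pattern: replace every "o" with "h".
On "orchardo" that produces "hrchardh".

hrchardh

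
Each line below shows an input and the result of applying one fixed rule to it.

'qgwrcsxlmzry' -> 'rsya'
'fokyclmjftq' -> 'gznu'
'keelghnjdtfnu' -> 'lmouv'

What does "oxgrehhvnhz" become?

psii

What's happening: keep one character in every 3, starting at position 1 (positions 1st, 4th, 7th, ...), then shift every letter 1 place forward in the alphabet (wrapping around).
"oxgrehhvnhz" → "orhh" → "psii".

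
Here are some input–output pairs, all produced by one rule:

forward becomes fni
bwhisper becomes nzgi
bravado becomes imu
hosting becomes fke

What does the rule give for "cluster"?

The pattern: keep every other character starting from the second (positions 2nd, 4th, 6th, ...), then shift every letter 9 places backward in the alphabet (wrapping around).
"cluster" → "lse" → "cjv".

cjv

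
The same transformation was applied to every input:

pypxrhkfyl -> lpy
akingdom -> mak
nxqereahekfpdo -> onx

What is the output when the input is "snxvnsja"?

The rule is to move the last character to the front, then keep only the first 3 characters.
Working it through for "snxvnsja": intermediate "asnxvnsj", final "asn".

asn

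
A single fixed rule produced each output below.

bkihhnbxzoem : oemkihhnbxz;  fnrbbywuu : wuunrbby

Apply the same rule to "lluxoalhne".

The pattern: delete the first character, then move the last 3 characters to the front (rotate right by 3).
Working it through for "lluxoalhne": intermediate "luxoalhne", final "hneluxoal".

hneluxoal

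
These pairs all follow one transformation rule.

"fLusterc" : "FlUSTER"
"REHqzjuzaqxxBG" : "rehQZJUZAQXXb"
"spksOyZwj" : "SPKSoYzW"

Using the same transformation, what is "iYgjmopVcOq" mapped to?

Rule — delete the last character, then flip the case of every letter.
Applying that to "iYgjmopVcOq" gives "IyGJMOPvCo".
(Check on "fLusterc": → "fLuster" → "FlUSTER" ✓)

IyGJMOPvCo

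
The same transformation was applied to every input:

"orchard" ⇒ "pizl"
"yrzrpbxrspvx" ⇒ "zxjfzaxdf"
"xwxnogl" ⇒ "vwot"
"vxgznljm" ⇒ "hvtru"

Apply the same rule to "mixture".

bczm

Rule — shift every letter 8 places forward in the alphabet (wrapping around), then delete the first 3 characters.
On "mixture" that produces "bczm".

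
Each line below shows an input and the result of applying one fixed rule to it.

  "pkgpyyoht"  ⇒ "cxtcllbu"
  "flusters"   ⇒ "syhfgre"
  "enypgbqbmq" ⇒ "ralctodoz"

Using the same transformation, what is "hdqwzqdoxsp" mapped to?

Each output is the input with this applied: delete the last character, then shift every letter 13 places forward in the alphabet (wrapping around) — i.e. ROT13.
For "hdqwzqdoxsp" the result is "uqdjmdqbkf".

uqdjmdqbkf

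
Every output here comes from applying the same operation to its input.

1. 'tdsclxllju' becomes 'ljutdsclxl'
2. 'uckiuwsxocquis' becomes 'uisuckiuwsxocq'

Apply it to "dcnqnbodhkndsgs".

The pattern: move the last 3 characters to the front (rotate right by 3).
So "dcnqnbodhkndsgs" becomes "sgsdcnqnbodhknd".

sgsdcnqnbodhknd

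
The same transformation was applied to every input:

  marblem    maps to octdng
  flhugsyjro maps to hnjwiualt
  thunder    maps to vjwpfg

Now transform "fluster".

hnwuvg

The transformation: delete the last character, then shift every letter 2 places forward in the alphabet (wrapping around).
Applying both steps to "fluster": "fluste", then "hnwuvg".
(Check on "marblem": → "marble" → "octdng" ✓)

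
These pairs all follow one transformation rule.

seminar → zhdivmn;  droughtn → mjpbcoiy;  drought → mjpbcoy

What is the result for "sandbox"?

The rule is to shift every letter 5 places backward in the alphabet (wrapping around), then move the first character to the end.
"sandbox" → "nviywjs" → "viywjsn".

viywjsn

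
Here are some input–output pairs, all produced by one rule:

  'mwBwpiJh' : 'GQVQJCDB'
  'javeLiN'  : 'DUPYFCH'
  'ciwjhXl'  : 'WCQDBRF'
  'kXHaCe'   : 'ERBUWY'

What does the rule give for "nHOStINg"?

Rule — shift every letter 6 places backward in the alphabet (wrapping around), then convert every letter to uppercase.
For "nHOStINg", step one produces "hBIMnCHa"; step two turns that into "HBIMNCHA".

HBIMNCHA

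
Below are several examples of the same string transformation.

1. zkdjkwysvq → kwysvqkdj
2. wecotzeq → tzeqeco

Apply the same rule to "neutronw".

ronweut

Looking at the pairs, the operation is to delete the first character, then move the first 3 characters to the end (rotate left by 3).
"neutronw" → "eutronw" → "ronweut".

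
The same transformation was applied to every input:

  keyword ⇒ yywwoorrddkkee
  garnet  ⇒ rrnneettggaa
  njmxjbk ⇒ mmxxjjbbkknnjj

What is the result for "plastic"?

In each case the input is transformed by: move the first 2 characters to the end (rotate left by 2), then double every character.
On "plastic": the first step gives "asticpl", and the second then gives "aassttiiccppll".

aassttiiccppll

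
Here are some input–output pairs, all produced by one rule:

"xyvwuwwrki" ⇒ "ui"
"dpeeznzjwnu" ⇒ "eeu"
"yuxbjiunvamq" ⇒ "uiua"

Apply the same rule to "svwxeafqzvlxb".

ea

The rule is to keep only the vowels.
Applying that to "svwxeafqzvlxb" gives "ea".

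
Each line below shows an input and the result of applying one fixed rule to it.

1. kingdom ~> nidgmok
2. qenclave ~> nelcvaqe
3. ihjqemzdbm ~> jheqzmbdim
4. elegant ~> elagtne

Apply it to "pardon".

The transformation: move the first character to the end, then swap each adjacent pair of characters (1↔2, 3↔4, ...).
On "pardon": the first step gives "ardonp", and the second then gives "raodpn".

raodpn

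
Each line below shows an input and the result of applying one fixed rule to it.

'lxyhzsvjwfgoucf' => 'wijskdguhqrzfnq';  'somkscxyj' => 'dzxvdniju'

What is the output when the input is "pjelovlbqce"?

aupwzgwmbnp

Rule — shift every letter 11 places forward in the alphabet (wrapping around).
So "pjelovlbqce" becomes "aupwzgwmbnp".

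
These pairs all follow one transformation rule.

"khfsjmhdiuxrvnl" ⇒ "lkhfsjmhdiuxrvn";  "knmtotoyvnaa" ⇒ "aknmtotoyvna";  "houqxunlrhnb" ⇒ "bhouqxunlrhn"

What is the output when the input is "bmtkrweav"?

vbmtkrwea

Looking at the pairs, the operation is to move the last character to the front.
Applying that to "bmtkrweav" gives "vbmtkrwea".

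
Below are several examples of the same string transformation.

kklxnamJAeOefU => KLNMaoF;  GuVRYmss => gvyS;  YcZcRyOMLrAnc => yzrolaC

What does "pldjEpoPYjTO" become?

PDeOyt

What's happening: flip the case of every letter, then keep every other character starting from the first (positions 1st, 3rd, 5th, ...).
Working it through for "pldjEpoPYjTO": intermediate "PLDJePOpyJto", final "PDeOyt".
(Check on "YcZcRyOMLrAnc": → "yCzCrYomlRaNC" → "yzrolaC" ✓)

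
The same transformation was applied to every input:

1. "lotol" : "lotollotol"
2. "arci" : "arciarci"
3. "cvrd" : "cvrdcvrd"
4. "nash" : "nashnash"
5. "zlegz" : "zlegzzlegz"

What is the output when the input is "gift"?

The transformation: write the whole string twice.
For "gift" the result is "giftgift".

giftgift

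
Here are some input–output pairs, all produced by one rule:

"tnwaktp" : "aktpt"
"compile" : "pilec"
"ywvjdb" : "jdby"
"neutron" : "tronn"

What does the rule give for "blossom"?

The transformation: move the first 3 characters to the end (rotate left by 3), then delete the last 2 characters.
"blossom" → "ssomb".

ssomb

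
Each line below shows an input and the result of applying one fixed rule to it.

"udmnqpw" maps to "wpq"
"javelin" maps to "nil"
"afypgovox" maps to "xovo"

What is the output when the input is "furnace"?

In each case the input is transformed by: take characters alternately from the front and the back (1st, last, 2nd, 2nd-last, ...), then keep every other character starting from the second (positions 2nd, 4th, 6th, ...).
On "furnace": the first step gives "feucran", and the second then gives "eca".

eca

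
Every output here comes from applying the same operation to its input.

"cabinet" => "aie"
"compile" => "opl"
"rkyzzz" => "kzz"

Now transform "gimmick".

imc

Rule — keep every other character starting from the second (positions 2nd, 4th, 6th, ...).
On "gimmick" that produces "imc".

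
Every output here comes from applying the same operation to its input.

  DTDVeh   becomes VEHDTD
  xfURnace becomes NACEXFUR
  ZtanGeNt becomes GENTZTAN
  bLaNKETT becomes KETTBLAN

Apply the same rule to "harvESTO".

ESTOHARV

The transformation: swap the front and back halves of the string, then convert every letter to uppercase.
For "harvESTO" the result is "ESTOHARV".
(Check on "ZtanGeNt": → "GeNtZtan" → "GENTZTAN" ✓)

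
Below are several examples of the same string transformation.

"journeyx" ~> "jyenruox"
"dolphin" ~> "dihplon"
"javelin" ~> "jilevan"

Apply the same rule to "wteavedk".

Looking at the pairs, the operation is to reverse the string, then swap the first and last characters.
So "wteavedk" becomes "wdevaetk".

wdevaetk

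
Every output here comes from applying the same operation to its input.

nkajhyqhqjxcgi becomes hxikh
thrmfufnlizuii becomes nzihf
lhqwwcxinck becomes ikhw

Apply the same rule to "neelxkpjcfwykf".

jwfex

Looking at the pairs, the operation is to keep one character in every 3, starting at position 2 (positions 2nd, 5th, 8th, ...), then move the first 2 characters to the end (rotate left by 2).
For "neelxkpjcfwykf", step one produces "exjwf"; step two turns that into "jwfex".
(Check on "nkajhyqhqjxcgi": → "khhxi" → "hxikh" ✓)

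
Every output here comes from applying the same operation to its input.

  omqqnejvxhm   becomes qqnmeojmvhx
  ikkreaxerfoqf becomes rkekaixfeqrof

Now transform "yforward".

Looking at the pairs, the operation is to move the first 3 characters to the end (rotate left by 3), then take characters alternately from the front and the back (1st, last, 2nd, 2nd-last, ...).
So "yforward" becomes "rowfayrd".

rowfayrd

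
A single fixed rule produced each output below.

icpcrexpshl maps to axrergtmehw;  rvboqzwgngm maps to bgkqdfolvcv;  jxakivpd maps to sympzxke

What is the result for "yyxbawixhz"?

The rule is to shift every letter 11 places backward in the alphabet (wrapping around), then move the last character to the front.
For "yyxbawixhz", step one produces "nnmqplxmwo"; step two turns that into "onnmqplxmw".

onnmqplxmw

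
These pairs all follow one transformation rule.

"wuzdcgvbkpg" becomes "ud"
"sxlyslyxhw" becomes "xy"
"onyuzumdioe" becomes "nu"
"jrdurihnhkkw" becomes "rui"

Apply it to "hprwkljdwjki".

What's happening: keep every other character starting from the second (positions 2nd, 4th, 6th, ...), then delete the last 3 characters.
Applying that to "hprwkljdwjki" gives "pwl".

pwl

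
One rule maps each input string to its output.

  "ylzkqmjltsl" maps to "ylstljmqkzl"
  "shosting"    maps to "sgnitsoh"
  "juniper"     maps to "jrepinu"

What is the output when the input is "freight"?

fthgier

In each case the input is transformed by: move the first character to the end, then reverse the string.
Applying both steps to "freight": "reightf", then "fthgier".
(Check on "ylzkqmjltsl": → "lzkqmjltsly" → "ylstljmqkzl" ✓)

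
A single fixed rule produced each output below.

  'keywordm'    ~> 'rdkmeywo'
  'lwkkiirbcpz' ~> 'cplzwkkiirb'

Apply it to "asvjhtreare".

In each case the input is transformed by: swap the first and last characters, then move the last 3 characters to the front (rotate right by 3).
For "asvjhtreare" the result is "araesvjhtre".

araesvjhtre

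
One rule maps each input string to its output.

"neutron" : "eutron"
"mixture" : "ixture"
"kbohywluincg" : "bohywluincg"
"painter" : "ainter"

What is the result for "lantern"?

Looking at the pairs, the operation is to delete the first character.
On "lantern" that produces "antern".

antern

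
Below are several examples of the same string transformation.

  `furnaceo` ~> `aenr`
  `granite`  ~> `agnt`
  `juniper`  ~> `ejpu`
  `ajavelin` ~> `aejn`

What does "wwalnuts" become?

Rule — sort the characters into alphabetical order, then keep every other character starting from the first (positions 1st, 3rd, 5th, ...).
Working it through for "wwalnuts": intermediate "alnstuww", final "antw".
(Check on "juniper": → "eijnpru" → "ejpu" ✓)

antw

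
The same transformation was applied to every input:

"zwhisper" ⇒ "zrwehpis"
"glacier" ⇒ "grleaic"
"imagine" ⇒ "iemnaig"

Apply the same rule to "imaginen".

inmeangi

What's happening: take characters alternately from the front and the back (1st, last, 2nd, 2nd-last, ...).
Applying that to "imaginen" gives "inmeangi".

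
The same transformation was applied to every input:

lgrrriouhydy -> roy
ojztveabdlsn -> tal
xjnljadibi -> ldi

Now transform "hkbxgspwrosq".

The transformation: delete the first 3 characters, then keep one character in every 3, starting at position 1 (positions 1st, 4th, 7th, ...).
"hkbxgspwrosq" → "xpo".

xpo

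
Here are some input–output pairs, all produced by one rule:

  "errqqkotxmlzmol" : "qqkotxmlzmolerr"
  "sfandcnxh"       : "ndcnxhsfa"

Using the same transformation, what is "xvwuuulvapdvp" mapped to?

Each output is the input with this applied: move the first 3 characters to the end (rotate left by 3).
Applying that to "xvwuuulvapdvp" gives "uuulvapdvpxvw".

uuulvapdvpxvw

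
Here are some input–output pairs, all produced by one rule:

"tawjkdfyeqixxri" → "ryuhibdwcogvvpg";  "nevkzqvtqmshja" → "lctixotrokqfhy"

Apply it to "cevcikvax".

actagityv

In each case the input is transformed by: shift every letter 2 places backward in the alphabet (wrapping around).
For "cevcikvax" the result is "actagityv".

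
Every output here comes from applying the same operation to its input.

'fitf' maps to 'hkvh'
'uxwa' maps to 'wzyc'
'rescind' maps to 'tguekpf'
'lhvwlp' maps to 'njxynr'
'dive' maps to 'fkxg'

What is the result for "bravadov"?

The pattern: shift every letter 2 places forward in the alphabet (wrapping around).
For "bravadov" the result is "dtcxcfqx".

dtcxcfqx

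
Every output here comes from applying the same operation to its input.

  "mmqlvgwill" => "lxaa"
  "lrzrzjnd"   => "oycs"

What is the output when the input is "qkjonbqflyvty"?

nkin

What's happening: shift every letter 11 places backward in the alphabet (wrapping around), then keep only the last 4 characters.
Starting from "qkjonbqflyvty": after the first operation, "fzydcqfuankin"; after the second, "nkin".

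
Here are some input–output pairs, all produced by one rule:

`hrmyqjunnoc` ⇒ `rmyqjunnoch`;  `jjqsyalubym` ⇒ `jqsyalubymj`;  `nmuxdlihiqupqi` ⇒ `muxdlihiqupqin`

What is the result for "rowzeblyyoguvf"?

owzeblyyoguvfr

The pattern: move the first character to the end.
"rowzeblyyoguvf" → "owzeblyyoguvfr".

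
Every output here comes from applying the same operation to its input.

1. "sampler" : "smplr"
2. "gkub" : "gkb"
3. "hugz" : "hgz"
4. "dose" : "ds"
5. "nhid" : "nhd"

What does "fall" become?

Rule — remove every vowel.
Doing the same to "fall": "fll".

fll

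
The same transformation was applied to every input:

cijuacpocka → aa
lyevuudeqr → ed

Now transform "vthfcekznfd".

dc

The rule is to sort the characters into reverse alphabetical order, then keep only the last 2 characters.
Applying that to "vthfcekznfd" gives "dc".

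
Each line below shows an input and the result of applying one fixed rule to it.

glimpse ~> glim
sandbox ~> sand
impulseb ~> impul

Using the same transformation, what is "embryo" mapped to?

The rule is to delete the last 3 characters.
For "embryo" the result is "emb".

emb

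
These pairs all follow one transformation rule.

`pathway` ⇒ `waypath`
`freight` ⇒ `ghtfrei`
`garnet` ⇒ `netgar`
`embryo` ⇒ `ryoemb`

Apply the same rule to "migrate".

atemigr

The transformation: move the last 3 characters to the front (rotate right by 3).
So "migrate" becomes "atemigr".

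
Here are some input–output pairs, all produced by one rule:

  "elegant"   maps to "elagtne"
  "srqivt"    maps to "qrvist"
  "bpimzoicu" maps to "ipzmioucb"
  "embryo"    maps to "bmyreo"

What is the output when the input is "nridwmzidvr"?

irwdzmdirvn

In each case the input is transformed by: move the first character to the end, then swap each adjacent pair of characters (1↔2, 3↔4, ...).
For "nridwmzidvr", step one produces "ridwmzidvrn"; step two turns that into "irwdzmdirvn".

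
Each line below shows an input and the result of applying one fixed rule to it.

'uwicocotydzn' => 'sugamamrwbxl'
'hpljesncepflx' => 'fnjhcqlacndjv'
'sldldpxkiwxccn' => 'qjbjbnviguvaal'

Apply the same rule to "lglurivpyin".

Rule — shift every letter 2 places backward in the alphabet (wrapping around).
For "lglurivpyin" the result is "jejspgtnwgl".

jejspgtnwgl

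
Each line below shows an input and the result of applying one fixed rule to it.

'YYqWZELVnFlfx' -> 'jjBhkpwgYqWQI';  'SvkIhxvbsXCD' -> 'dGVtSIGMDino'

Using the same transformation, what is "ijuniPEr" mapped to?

The rule is to flip the case of every letter, then shift every letter 11 places forward in the alphabet (wrapping around).
Working it through for "ijuniPEr": intermediate "IJUNIpeR", final "TUFYTapC".

TUFYTapC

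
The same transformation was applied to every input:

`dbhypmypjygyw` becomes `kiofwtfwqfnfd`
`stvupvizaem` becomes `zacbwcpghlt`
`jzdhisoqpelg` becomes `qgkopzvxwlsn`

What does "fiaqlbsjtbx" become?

mphxsizqaie

The rule is to shift every letter 7 places forward in the alphabet (wrapping around).
"fiaqlbsjtbx" → "mphxsizqaie".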